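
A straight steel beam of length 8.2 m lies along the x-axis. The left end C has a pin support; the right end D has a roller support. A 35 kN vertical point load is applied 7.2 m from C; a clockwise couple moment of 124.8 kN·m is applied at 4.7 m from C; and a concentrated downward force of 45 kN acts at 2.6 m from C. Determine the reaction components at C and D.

C_x = 0, C_y = 19.78 kN, D_y = 60.22 kN

Taking moments about C: D_y·8.2 − 35·7.2 − 124.8 − 45·2.6 = 0 → D_y = 493.8/8.2 = 60.2195 ≈ 60.22 kN.
ΣF_y = 0: C_y + 60.2195 − 35 − 45 = 0 → C_y = 19.78 kN.
ΣF_x = 0: no horizontal applied forces, so C_x = 0.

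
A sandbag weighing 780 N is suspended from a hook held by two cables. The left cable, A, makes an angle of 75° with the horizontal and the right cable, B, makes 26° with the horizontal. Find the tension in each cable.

T_A = 714.2 N, T_B = 205.7 N

ΣF_x = 0: −T_A·cos75° + T_B·cos26° = 0 → T_B = 0.287963·T_A.
ΣF_y = 0: T_A·sin75° + T_B·sin26° = 780.
Substitute: T_A·(0.965926 + 0.287963·0.438371) = 780 → T_A = 714.181 ≈ 714.2 N.
Then T_B = 0.287963 × 714.181 = 205.7 N.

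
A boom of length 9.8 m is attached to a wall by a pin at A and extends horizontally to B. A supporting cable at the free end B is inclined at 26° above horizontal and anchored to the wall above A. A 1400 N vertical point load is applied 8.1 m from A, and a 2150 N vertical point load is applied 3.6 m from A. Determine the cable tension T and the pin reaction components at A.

T = 4441 N, A_x = 3992 N, A_y = 1603 N

ΣM about A: T·sin26°·9.8 − 1400·8.1 − 2150·3.6 = 0 → T = 19080/(9.8·0.438371) = 4441.3 ≈ 4441 N.
ΣF_x = 0: A_x − T·cos26° = 0 → A_x = 4441.3 × 0.898794 = 3992 N.
ΣF_y = 0: A_y + T·sin26° − 1400 − 2150 = 0 → A_y = 3550 − 4441.3 × 0.438371 = 1603 N.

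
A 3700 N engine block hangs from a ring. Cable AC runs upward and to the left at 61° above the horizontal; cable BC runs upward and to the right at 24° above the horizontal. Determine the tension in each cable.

T_AC = 3393 N, T_BC = 1801 N

ΣF_x = 0: −T_AC·cos61° + T_BC·cos24° = 0 → T_BC = 0.53069·T_AC.
ΣF_y = 0: T_AC·sin61° + T_BC·sin24° = 3700.
Substitute: T_AC·(0.87462 + 0.53069·0.406737) = 3700 → T_AC = 3393.03 ≈ 3393 N.
Then T_BC = 0.53069 × 3393.03 = 1801 N.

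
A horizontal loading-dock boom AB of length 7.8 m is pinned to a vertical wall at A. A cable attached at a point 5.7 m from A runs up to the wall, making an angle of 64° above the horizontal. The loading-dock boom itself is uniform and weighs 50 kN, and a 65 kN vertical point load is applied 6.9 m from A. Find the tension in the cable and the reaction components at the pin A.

T = 125.6 kN, A_x = 55.06 kN, A_y = 2.105 kN

ΣM about A: T·sin64°·5.7 − 50·3.9 − 65·6.9 = 0 → T = 643.5/(5.7·0.898794) = 125.607 ≈ 125.6 kN.
ΣF_x = 0: A_x − T·cos64° = 0 → A_x = 125.607 × 0.438371 = 55.06 kN.
ΣF_y = 0: A_y + T·sin64° − 50 − 65 = 0 → A_y = 115 − 125.607 × 0.898794 = 2.105 kN.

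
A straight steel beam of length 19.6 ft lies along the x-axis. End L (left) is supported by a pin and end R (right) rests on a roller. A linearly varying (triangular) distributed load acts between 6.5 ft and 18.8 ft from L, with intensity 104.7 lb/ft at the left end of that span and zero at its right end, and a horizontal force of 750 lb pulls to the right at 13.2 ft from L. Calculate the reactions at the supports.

Resultant of the triangular load: ½ × 104.7 × 12.3 = 643.905 lb, acting at 10.6 ft from L (one-third of the span from the peak).
Taking moments about L: R_y·19.6 − (½·104.7·12.3)·10.6 = 0 → R_y = 6825.393/19.6 = 348.234 ≈ 348.2 lb.
ΣF_y = 0: L_y + 348.234 − ½·104.7·12.3 = 0 → L_y = 295.7 lb.
ΣF_x = 0: L_x + 750 = 0 → L_x = -750.0 lb.

L_x = -750.0 lb, L_y = 295.7 lb, R_y = 348.2 lb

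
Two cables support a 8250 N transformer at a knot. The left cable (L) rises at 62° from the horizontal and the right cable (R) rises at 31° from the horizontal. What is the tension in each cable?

ΣF_x = 0: −T_L·cos62° + T_R·cos31° = 0 → T_R = 0.547701·T_L.
ΣF_y = 0: T_L·sin62° + T_R·sin31° = 8250.
Substitute: T_L·(0.882948 + 0.547701·0.515038) = 8250 → T_L = 7081.33 ≈ 7081 N.
Then T_R = 0.547701 × 7081.33 = 3878 N.

T_L = 7081 N, T_R = 3878 N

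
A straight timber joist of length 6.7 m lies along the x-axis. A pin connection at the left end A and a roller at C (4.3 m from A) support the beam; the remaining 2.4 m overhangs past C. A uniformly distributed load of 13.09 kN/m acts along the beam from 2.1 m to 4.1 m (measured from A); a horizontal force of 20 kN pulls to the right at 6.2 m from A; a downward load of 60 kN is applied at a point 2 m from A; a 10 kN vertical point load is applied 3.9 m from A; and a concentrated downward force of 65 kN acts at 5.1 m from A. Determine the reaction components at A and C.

Resultant of the distributed load: 13.09 × 2 = 26.18 kN at 3.1 m from A.
ΣM about A: C_y·4.3 − (13.09·2)·3.1 − 60·2 − 10·3.9 − 65·5.1 = 0 → C_y = 571.658/4.3 = 132.944 ≈ 132.9 kN.
ΣF_y = 0: A_y + 132.944 − 13.09·2 − 60 − 10 − 65 = 0 → A_y = 28.24 kN.
ΣF_x = 0: A_x + 20 = 0 → A_x = -20.00 kN.

A_x = -20.00 kN, A_y = 28.24 kN, C_y = 132.9 kN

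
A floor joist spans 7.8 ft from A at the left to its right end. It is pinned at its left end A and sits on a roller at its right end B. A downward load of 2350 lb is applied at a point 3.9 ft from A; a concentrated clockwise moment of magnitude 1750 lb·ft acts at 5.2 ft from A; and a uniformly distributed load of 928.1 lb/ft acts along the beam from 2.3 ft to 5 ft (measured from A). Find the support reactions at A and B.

Resultant of the distributed load: 928.1 × 2.7 = 2505.87 lb at 3.65 ft from A.
Taking moments about A: B_y·7.8 − 2350·3.9 − 1750 − (928.1·2.7)·3.65 = 0 → B_y = 20061.4255/7.8 = 2571.98 ≈ 2572 lb.
ΣF_y = 0: A_y + 2571.98 − 2350 − 928.1·2.7 = 0 → A_y = 2284 lb.
ΣF_x = 0: no horizontal applied forces, so A_x = 0.

A_x = 0, A_y = 2284 lb, B_y = 2572 lb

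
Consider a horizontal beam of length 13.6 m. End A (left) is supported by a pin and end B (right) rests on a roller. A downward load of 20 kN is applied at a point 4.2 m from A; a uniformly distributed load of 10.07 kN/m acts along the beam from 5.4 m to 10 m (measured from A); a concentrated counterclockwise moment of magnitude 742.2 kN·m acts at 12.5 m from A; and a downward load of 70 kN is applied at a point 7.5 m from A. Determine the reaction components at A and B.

A_x = 0, A_y = 119.9 kN, B_y = 16.43 kN

Resultant of the distributed load: 10.07 × 4.6 = 46.322 kN at 7.7 m from A.
Taking moments about A: B_y·13.6 − 20·4.2 − (10.07·4.6)·7.7 + 742.2 − 70·7.5 = 0 → B_y = 223.4794/13.6 = 16.4323 ≈ 16.43 kN.
ΣF_y = 0: A_y + 16.4323 − 20 − 10.07·4.6 − 70 = 0 → A_y = 119.9 kN.
ΣF_x = 0: no horizontal applied forces, so A_x = 0.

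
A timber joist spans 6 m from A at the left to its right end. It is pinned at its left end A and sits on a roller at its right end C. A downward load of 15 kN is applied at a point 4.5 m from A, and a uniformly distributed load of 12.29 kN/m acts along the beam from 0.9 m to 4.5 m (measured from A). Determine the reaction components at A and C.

Resultant of the distributed load: 12.29 × 3.6 = 44.244 kN at 2.7 m from A.
ΣM about A: C_y·6 − 15·4.5 − (12.29·3.6)·2.7 = 0 → C_y = 186.9588/6 = 31.1598 ≈ 31.16 kN.
ΣF_y = 0: A_y + 31.1598 − 15 − 12.29·3.6 = 0 → A_y = 28.08 kN.
ΣF_x = 0: no horizontal applied forces, so A_x = 0.

A_x = 0, A_y = 28.08 kN, C_y = 31.16 kN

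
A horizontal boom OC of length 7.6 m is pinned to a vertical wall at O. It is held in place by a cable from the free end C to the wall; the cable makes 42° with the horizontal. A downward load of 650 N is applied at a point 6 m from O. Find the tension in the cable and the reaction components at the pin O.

T = 766.9 N, O_x = 569.9 N, O_y = 136.8 N

ΣM about O: T·sin42°·7.6 − 650·6 = 0 → T = 3900/(7.6·0.669131) = 766.902 ≈ 766.9 N.
ΣF_x = 0: O_x − T·cos42° = 0 → O_x = 766.902 × 0.743145 = 569.9 N.
ΣF_y = 0: O_y + T·sin42° − 650 = 0 → O_y = 650 − 766.902 × 0.669131 = 136.8 N.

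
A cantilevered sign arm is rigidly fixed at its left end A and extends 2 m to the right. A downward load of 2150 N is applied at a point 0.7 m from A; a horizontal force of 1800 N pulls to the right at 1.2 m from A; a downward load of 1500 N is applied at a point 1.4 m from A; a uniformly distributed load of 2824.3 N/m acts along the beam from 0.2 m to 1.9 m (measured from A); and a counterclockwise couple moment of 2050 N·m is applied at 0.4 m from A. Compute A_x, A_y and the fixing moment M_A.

A_x = -1800 N, A_y = 8451 N, M_A = 6596 N·m

Resultant of the distributed load: 2824.3 × 1.7 = 4801.31 N at 1.05 m from A.
ΣF_x = 0: A_x + 1800 = 0 → A_x = -1800 N.
ΣF_y = 0: A_y − 2150 − 1500 − 2824.3·1.7 = 0 → A_y = 8451 N.
ΣM about A: M_A − 2150·0.7 − 1500·1.4 − (2824.3·1.7)·1.05 + 2050 = 0 → M_A = 6596 N·m.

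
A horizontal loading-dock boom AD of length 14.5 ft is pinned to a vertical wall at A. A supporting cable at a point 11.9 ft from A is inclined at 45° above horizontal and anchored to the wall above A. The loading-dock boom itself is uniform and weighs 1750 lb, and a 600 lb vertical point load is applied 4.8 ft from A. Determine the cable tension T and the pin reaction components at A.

ΣM about A: T·sin45°·11.9 − 1750·7.25 − 600·4.8 = 0 → T = 15567.5/(11.9·0.707107) = 1850.06 ≈ 1850 lb.
ΣF_x = 0: A_x − T·cos45° = 0 → A_x = 1850.06 × 0.707107 = 1308 lb.
ΣF_y = 0: A_y + T·sin45° − 1750 − 600 = 0 → A_y = 2350 − 1850.06 × 0.707107 = 1042 lb.

T = 1850 lb, A_x = 1308 lb, A_y = 1042 lb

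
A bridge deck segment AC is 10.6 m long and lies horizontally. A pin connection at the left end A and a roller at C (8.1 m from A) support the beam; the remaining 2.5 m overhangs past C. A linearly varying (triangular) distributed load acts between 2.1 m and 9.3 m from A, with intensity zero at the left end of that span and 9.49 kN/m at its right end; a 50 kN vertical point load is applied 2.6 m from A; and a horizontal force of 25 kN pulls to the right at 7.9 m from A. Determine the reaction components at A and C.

A_x = -25.00 kN, A_y = 39.01 kN, C_y = 45.15 kN

Resultant of the triangular load: ½ × 9.49 × 7.2 = 34.164 kN, acting at 6.9 m from A (one-third of the span from the peak).
ΣM about A: C_y·8.1 − (½·9.49·7.2)·6.9 − 50·2.6 = 0 → C_y = 365.7316/8.1 = 45.152 ≈ 45.15 kN.
ΣF_y = 0: A_y + 45.152 − ½·9.49·7.2 − 50 = 0 → A_y = 39.01 kN.
ΣF_x = 0: A_x + 25 = 0 → A_x = -25.00 kN.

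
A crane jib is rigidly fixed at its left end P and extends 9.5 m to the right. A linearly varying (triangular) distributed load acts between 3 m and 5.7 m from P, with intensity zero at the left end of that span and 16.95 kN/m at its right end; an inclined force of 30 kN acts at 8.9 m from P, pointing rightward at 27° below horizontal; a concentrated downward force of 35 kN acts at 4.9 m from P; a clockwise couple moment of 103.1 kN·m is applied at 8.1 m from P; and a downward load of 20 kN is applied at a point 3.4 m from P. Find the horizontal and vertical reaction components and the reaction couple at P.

Resultant of the triangular load: ½ × 16.95 × 2.7 = 22.8825 kN, acting at 4.8 m from P (one-third of the span from the peak).
ΣF_x = 0: P_x + 30·cos27° = 0 → P_x = -26.73 kN.
ΣF_y = 0: P_y − ½·16.95·2.7 − 30·sin27° − 35 − 20 = 0 → P_y = 91.50 kN.
ΣM about P: M_P − (½·16.95·2.7)·4.8 − 30·sin27°·8.9 − 35·4.9 − 103.1 − 20·3.4 = 0 → M_P = 573.7 kN·m.

P_x = -26.73 kN, P_y = 91.50 kN, M_P = 573.7 kN·m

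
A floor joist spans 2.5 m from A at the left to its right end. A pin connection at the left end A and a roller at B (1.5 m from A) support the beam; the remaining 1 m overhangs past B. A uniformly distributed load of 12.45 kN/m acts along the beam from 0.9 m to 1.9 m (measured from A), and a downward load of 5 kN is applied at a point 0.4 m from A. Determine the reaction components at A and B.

A_x = 0, A_y = 4.497 kN, B_y = 12.95 kN

Resultant of the distributed load: 12.45 × 1 = 12.45 kN at 1.4 m from A.
Moments about A: B_y·1.5 − (12.45·1)·1.4 − 5·0.4 = 0 → B_y = 19.43/1.5 = 12.9533 ≈ 12.95 kN.
ΣF_y = 0: A_y + 12.9533 − 12.45·1 − 5 = 0 → A_y = 4.497 kN.
ΣF_x = 0: no horizontal applied forces, so A_x = 0.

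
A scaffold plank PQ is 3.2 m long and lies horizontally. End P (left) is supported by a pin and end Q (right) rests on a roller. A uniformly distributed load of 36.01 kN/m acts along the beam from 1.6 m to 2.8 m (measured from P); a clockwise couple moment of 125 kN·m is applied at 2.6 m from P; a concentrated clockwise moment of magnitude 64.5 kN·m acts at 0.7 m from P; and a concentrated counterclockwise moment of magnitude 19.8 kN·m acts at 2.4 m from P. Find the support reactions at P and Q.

Resultant of the distributed load: 36.01 × 1.2 = 43.212 kN at 2.2 m from P.
ΣM about P: Q_y·3.2 − (36.01·1.2)·2.2 − 125 − 64.5 + 19.8 = 0 → Q_y = 264.7664/3.2 = 82.7395 ≈ 82.74 kN.
ΣF_y = 0: P_y + 82.7395 − 36.01·1.2 = 0 → P_y = -39.53 kN.
ΣF_x = 0: no horizontal applied forces, so P_x = 0.

P_x = 0, P_y = -39.53 kN, Q_y = 82.74 kN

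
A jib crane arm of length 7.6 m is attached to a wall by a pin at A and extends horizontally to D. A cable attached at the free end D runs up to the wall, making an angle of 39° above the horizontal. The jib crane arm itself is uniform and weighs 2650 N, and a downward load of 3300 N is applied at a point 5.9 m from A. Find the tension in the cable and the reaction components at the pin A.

T = 6176 N, A_x = 4800 N, A_y = 2063 N

ΣM about A: T·sin39°·7.6 − 2650·3.8 − 3300·5.9 = 0 → T = 29540/(7.6·0.62932) = 6176.26 ≈ 6176 N.
ΣF_x = 0: A_x − T·cos39° = 0 → A_x = 6176.26 × 0.777146 = 4800 N.
ΣF_y = 0: A_y + T·sin39° − 2650 − 3300 = 0 → A_y = 5950 − 6176.26 × 0.62932 = 2063 N.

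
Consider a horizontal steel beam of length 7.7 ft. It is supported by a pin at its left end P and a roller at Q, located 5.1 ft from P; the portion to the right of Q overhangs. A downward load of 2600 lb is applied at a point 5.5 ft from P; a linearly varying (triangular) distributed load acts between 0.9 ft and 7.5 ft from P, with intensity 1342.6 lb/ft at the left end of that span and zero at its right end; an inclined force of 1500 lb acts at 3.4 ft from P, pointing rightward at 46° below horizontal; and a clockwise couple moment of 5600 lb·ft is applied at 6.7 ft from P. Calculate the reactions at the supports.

P_x = -1042 lb, P_y = 795.2 lb, Q_y = 7314 lb

Resultant of the triangular load: ½ × 1342.6 × 6.6 = 4430.58 lb, acting at 3.1 ft from P (one-third of the span from the peak).
Moments about P: Q_y·5.1 − 2600·5.5 − (½·1342.6·6.6)·3.1 − 1500·sin46°·3.4 − 5600 = 0 → Q_y = 37303.4/5.1 = 7314.39 ≈ 7314 lb.
ΣF_y = 0: P_y + 7314.39 − 2600 − ½·1342.6·6.6 − 1500·sin46° = 0 → P_y = 795.2 lb.
ΣF_x = 0: P_x + 1500·cos46° = 0 → P_x = -1042 lb.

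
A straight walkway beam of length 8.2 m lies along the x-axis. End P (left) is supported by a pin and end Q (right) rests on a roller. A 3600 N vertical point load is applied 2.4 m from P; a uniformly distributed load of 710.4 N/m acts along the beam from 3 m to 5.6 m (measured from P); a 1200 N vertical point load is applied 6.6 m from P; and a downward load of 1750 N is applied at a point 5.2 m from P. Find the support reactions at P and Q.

Resultant of the distributed load: 710.4 × 2.6 = 1847.04 N at 4.3 m from P.
Moments about P: Q_y·8.2 − 3600·2.4 − (710.4·2.6)·4.3 − 1200·6.6 − 1750·5.2 = 0 → Q_y = 33602.272/8.2 = 4097.84 ≈ 4098 N.
ΣF_y = 0: P_y + 4097.84 − 3600 − 710.4·2.6 − 1200 − 1750 = 0 → P_y = 4299 N.
ΣF_x = 0: no horizontal applied forces, so P_x = 0.

P_x = 0, P_y = 4299 N, Q_y = 4098 N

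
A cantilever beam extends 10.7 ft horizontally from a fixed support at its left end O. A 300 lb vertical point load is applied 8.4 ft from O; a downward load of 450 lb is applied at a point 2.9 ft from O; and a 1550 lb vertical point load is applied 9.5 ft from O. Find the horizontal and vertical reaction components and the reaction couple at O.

ΣF_x = 0: O_x = 0.
ΣF_y = 0: O_y − 300 − 450 − 1550 = 0 → O_y = 2300 lb.
ΣM about O: M_O − 300·8.4 − 450·2.9 − 1550·9.5 = 0 → M_O = 18550 lb·ft.

O_x = 0, O_y = 2300 lb, M_O = 18550 lb·ft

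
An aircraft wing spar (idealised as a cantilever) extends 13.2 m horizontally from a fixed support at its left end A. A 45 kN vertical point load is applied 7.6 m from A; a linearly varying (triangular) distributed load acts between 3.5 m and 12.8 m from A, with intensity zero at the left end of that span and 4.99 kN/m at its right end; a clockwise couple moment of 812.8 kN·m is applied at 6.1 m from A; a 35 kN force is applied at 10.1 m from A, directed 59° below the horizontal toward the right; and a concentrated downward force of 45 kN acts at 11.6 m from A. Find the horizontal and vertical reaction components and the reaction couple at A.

A_x = -18.03 kN, A_y = 143.2 kN, M_A = 2205 kN·m

Resultant of the triangular load: ½ × 4.99 × 9.3 = 23.2035 kN, acting at 9.7 m from A (one-third of the span from the peak).
ΣF_x = 0: A_x + 35·cos59° = 0 → A_x = -18.03 kN.
ΣF_y = 0: A_y − 45 − ½·4.99·9.3 − 35·sin59° − 45 = 0 → A_y = 143.2 kN.
ΣM about A: M_A − 45·7.6 − (½·4.99·9.3)·9.7 − 812.8 − 35·sin59°·10.1 − 45·11.6 = 0 → M_A = 2205 kN·m.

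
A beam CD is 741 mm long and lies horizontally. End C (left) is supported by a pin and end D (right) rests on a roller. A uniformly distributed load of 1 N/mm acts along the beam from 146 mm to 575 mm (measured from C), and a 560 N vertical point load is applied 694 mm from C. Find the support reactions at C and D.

C_x = 0, C_y = 255.8 N, D_y = 733.2 N

Resultant of the distributed load: 1 × 429 = 429 N at 360.5 mm from C.
Moments about C: D_y·741 − (1·429)·360.5 − 560·694 = 0 → D_y = 543294.5/741 = 733.191 ≈ 733.2 N.
ΣF_y = 0: C_y + 733.191 − 1·429 − 560 = 0 → C_y = 255.8 N.
ΣF_x = 0: no horizontal applied forces, so C_x = 0.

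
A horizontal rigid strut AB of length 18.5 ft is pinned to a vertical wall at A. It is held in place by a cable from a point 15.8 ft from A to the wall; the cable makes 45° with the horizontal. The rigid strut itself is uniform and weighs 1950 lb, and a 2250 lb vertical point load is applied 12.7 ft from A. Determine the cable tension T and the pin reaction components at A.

T = 4172 lb, A_x = 2950 lb, A_y = 1250 lb

ΣM about A: T·sin45°·15.8 − 1950·9.25 − 2250·12.7 = 0 → T = 46612.5/(15.8·0.707107) = 4172.15 ≈ 4172 lb.
ΣF_x = 0: A_x − T·cos45° = 0 → A_x = 4172.15 × 0.707107 = 2950 lb.
ΣF_y = 0: A_y + T·sin45° − 1950 − 2250 = 0 → A_y = 4200 − 4172.15 × 0.707107 = 1250 lb.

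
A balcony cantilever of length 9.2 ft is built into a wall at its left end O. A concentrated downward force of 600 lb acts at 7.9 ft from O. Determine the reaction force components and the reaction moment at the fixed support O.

O_x = 0, O_y = 600.0 lb, M_O = 4740 lb·ft

ΣF_x = 0: O_x = 0.
ΣF_y = 0: O_y − 600 = 0 → O_y = 600.0 lb.
ΣM about O: M_O − 600·7.9 = 0 → M_O = 4740 lb·ft.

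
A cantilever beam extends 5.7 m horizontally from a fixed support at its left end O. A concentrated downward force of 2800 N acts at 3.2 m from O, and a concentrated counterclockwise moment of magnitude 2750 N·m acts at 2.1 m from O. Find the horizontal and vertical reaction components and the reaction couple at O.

ΣF_x = 0: O_x = 0.
ΣF_y = 0: O_y − 2800 = 0 → O_y = 2800 N.
ΣM about O: M_O − 2800·3.2 + 2750 = 0 → M_O = 6210 N·m.

O_x = 0, O_y = 2800 N, M_O = 6210 N·m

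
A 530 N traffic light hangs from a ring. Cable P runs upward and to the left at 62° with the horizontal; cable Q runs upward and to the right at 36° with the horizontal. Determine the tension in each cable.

ΣF_x = 0: −T_P·cos62° + T_Q·cos36° = 0 → T_Q = 0.580299·T_P.
ΣF_y = 0: T_P·sin62° + T_Q·sin36° = 530.
Substitute: T_P·(0.882948 + 0.580299·0.587785) = 530 → T_P = 432.993 ≈ 433.0 N.
Then T_Q = 0.580299 × 432.993 = 251.3 N.

T_P = 433.0 N, T_Q = 251.3 N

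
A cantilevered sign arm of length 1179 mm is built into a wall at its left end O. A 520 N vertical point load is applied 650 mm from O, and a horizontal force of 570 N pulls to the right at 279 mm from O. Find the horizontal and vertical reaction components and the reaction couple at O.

O_x = -570.0 N, O_y = 520.0 N, M_O = 338000 N·mm

ΣF_x = 0: O_x + 570 = 0 → O_x = -570.0 N.
ΣF_y = 0: O_y − 520 = 0 → O_y = 520.0 N.
ΣM about O: M_O − 520·650 = 0 → M_O = 338000 N·mm.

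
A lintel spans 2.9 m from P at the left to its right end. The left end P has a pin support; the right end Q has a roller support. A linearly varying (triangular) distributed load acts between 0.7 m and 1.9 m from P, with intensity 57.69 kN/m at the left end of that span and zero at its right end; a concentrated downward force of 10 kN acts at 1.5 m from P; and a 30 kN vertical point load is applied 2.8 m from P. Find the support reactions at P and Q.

P_x = 0, P_y = 27.35 kN, Q_y = 47.27 kN

Resultant of the triangular load: ½ × 57.69 × 1.2 = 34.614 kN, acting at 1.1 m from P (one-third of the span from the peak).
Taking moments about P: Q_y·2.9 − (½·57.69·1.2)·1.1 − 10·1.5 − 30·2.8 = 0 → Q_y = 137.0754/2.9 = 47.2674 ≈ 47.27 kN.
ΣF_y = 0: P_y + 47.2674 − ½·57.69·1.2 − 10 − 30 = 0 → P_y = 27.35 kN.
ΣF_x = 0: no horizontal applied forces, so P_x = 0.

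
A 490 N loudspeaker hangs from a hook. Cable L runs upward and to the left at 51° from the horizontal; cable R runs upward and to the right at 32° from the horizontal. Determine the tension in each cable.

T_L = 418.7 N, T_R = 310.7 N

ΣF_x = 0: −T_L·cos51° + T_R·cos32° = 0 → T_R = 0.742081·T_L.
ΣF_y = 0: T_L·sin51° + T_R·sin32° = 490.
Substitute: T_L·(0.777146 + 0.742081·0.529919) = 490 → T_L = 418.664 ≈ 418.7 N.
Then T_R = 0.742081 × 418.664 = 310.7 N.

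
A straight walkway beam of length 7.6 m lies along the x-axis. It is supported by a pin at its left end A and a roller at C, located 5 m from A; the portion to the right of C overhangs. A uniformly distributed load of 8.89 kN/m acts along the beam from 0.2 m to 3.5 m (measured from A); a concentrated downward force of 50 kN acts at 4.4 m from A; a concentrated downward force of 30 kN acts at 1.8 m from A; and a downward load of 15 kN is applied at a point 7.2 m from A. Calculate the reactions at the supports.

Resultant of the distributed load: 8.89 × 3.3 = 29.337 kN at 1.85 m from A.
Moments about A: C_y·5 − (8.89·3.3)·1.85 − 50·4.4 − 30·1.8 − 15·7.2 = 0 → C_y = 436.27345/5 = 87.2547 ≈ 87.25 kN.
ΣF_y = 0: A_y + 87.2547 − 8.89·3.3 − 50 − 30 − 15 = 0 → A_y = 37.08 kN.
ΣF_x = 0: no horizontal applied forces, so A_x = 0.

A_x = 0, A_y = 37.08 kN, C_y = 87.25 kN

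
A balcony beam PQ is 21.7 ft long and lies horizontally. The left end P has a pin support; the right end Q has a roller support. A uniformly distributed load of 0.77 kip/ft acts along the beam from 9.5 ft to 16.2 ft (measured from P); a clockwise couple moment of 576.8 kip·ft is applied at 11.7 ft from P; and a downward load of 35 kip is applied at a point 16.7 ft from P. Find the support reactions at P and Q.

P_x = 0, P_y = -16.41 kip, Q_y = 56.57 kip

Resultant of the distributed load: 0.77 × 6.7 = 5.159 kip at 12.85 ft from P.
Taking moments about P: Q_y·21.7 − (0.77·6.7)·12.85 − 576.8 − 35·16.7 = 0 → Q_y = 1227.59315/21.7 = 56.5711 ≈ 56.57 kip.
ΣF_y = 0: P_y + 56.5711 − 0.77·6.7 − 35 = 0 → P_y = -16.41 kip.
ΣF_x = 0: no horizontal applied forces, so P_x = 0.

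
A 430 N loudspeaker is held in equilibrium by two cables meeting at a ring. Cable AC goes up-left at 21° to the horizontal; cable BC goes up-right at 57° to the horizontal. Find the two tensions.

T_AC = 239.4 N, T_BC = 410.4 N

ΣF_x = 0: −T_AC·cos21° + T_BC·cos57° = 0 → T_BC = 1.71413·T_AC.
ΣF_y = 0: T_AC·sin21° + T_BC·sin57° = 430.
Substitute: T_AC·(0.358368 + 1.71413·0.838671) = 430 → T_AC = 239.426 ≈ 239.4 N.
Then T_BC = 1.71413 × 239.426 = 410.4 N.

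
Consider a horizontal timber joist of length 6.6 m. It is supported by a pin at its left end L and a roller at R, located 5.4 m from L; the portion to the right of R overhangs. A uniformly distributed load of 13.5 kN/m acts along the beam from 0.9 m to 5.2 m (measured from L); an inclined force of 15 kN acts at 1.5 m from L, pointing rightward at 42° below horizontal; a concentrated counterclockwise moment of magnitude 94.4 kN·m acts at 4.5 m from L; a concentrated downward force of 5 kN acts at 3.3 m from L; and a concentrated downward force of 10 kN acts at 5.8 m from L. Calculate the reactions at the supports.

L_x = -11.15 kN, L_y = 51.20 kN, R_y = 31.89 kN

Resultant of the distributed load: 13.5 × 4.3 = 58.05 kN at 3.05 m from L.
Taking moments about L: R_y·5.4 − (13.5·4.3)·3.05 − 15·sin42°·1.5 + 94.4 − 5·3.3 − 10·5.8 = 0 → R_y = 172.208/5.4 = 31.8904 ≈ 31.89 kN.
ΣF_y = 0: L_y + 31.8904 − 13.5·4.3 − 15·sin42° − 5 − 10 = 0 → L_y = 51.20 kN.
ΣF_x = 0: L_x + 15·cos42° = 0 → L_x = -11.15 kN.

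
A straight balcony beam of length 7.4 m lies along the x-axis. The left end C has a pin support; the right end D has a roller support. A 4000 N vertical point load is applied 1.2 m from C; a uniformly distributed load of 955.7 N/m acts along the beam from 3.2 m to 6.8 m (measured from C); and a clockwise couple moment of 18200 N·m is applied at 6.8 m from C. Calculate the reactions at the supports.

Resultant of the distributed load: 955.7 × 3.6 = 3440.52 N at 5 m from C.
ΣM about C: D_y·7.4 − 4000·1.2 − (955.7·3.6)·5 − 18200 = 0 → D_y = 40202.6/7.4 = 5432.78 ≈ 5433 N.
ΣF_y = 0: C_y + 5432.78 − 4000 − 955.7·3.6 = 0 → C_y = 2008 N.
ΣF_x = 0: no horizontal applied forces, so C_x = 0.

C_x = 0, C_y = 2008 N, D_y = 5433 N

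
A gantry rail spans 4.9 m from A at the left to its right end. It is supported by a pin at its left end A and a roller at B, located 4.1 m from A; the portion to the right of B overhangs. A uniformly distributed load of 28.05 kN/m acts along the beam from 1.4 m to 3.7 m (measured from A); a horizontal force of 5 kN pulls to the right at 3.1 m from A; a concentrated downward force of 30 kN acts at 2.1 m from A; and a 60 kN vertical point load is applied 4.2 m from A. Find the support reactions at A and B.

Resultant of the distributed load: 28.05 × 2.3 = 64.515 kN at 2.55 m from A.
Taking moments about A: B_y·4.1 − (28.05·2.3)·2.55 − 30·2.1 − 60·4.2 = 0 → B_y = 479.51325/4.1 = 116.954 ≈ 117.0 kN.
ΣF_y = 0: A_y + 116.954 − 28.05·2.3 − 30 − 60 = 0 → A_y = 37.56 kN.
ΣF_x = 0: A_x + 5 = 0 → A_x = -5.000 kN.

A_x = -5.000 kN, A_y = 37.56 kN, B_y = 117.0 kN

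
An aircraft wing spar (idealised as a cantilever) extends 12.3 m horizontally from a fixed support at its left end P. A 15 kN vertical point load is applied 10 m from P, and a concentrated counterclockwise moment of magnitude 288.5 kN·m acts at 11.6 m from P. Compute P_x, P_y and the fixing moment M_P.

P_x = 0, P_y = 15.00 kN, M_P = -138.5 kN·m

ΣF_x = 0: P_x = 0.
ΣF_y = 0: P_y − 15 = 0 → P_y = 15.00 kN.
ΣM about P: M_P − 15·10 + 288.5 = 0 → M_P = -138.5 kN·m.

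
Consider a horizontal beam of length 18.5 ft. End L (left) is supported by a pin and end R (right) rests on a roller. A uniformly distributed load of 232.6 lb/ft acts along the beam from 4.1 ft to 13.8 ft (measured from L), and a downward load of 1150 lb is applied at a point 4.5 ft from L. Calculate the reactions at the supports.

Resultant of the distributed load: 232.6 × 9.7 = 2256.22 lb at 8.95 ft from L.
Moments about L: R_y·18.5 − (232.6·9.7)·8.95 − 1150·4.5 = 0 → R_y = 25368.169/18.5 = 1371.25 ≈ 1371 lb.
ΣF_y = 0: L_y + 1371.25 − 232.6·9.7 − 1150 = 0 → L_y = 2035 lb.
ΣF_x = 0: no horizontal applied forces, so L_x = 0.

L_x = 0, L_y = 2035 lb, R_y = 1371 lb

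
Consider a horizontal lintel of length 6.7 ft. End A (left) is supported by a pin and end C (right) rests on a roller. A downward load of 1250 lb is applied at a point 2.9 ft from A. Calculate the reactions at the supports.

Moments about A: C_y·6.7 − 1250·2.9 = 0 → C_y = 3625/6.7 = 541.045 ≈ 541.0 lb.
ΣF_y = 0: A_y + 541.045 − 1250 = 0 → A_y = 709.0 lb.
ΣF_x = 0: no horizontal applied forces, so A_x = 0.

A_x = 0, A_y = 709.0 lb, C_y = 541.0 lb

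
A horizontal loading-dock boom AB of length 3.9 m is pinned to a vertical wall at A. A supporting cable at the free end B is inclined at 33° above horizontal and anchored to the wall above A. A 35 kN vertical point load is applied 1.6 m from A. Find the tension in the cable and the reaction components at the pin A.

ΣM about A: T·sin33°·3.9 − 35·1.6 = 0 → T = 56/(3.9·0.544639) = 26.3642 ≈ 26.36 kN.
ΣF_x = 0: A_x − T·cos33° = 0 → A_x = 26.3642 × 0.838671 = 22.11 kN.
ΣF_y = 0: A_y + T·sin33° − 35 = 0 → A_y = 35 − 26.3642 × 0.544639 = 20.64 kN.

T = 26.36 kN, A_x = 22.11 kN, A_y = 20.64 kN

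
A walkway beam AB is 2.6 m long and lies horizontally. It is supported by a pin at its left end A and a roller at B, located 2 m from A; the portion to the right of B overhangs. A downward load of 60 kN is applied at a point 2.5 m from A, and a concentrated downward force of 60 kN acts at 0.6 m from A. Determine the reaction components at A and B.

A_x = 0, A_y = 27.00 kN, B_y = 93.00 kN

ΣM about A: B_y·2 − 60·2.5 − 60·0.6 = 0 → B_y = 186/2 = 93.00 kN.
ΣF_y = 0: A_y + 93 − 60 − 60 = 0 → A_y = 27.00 kN.
ΣF_x = 0: no horizontal applied forces, so A_x = 0.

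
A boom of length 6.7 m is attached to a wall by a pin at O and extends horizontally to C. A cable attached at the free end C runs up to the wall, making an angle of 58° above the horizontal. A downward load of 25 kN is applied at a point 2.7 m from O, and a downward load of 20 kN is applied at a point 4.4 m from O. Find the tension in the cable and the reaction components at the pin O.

ΣM about O: T·sin58°·6.7 − 25·2.7 − 20·4.4 = 0 → T = 155.5/(6.7·0.848048) = 27.3675 ≈ 27.37 kN.
ΣF_x = 0: O_x − T·cos58° = 0 → O_x = 27.3675 × 0.529919 = 14.50 kN.
ΣF_y = 0: O_y + T·sin58° − 25 − 20 = 0 → O_y = 45 − 27.3675 × 0.848048 = 21.79 kN.

T = 27.37 kN, O_x = 14.50 kN, O_y = 21.79 kN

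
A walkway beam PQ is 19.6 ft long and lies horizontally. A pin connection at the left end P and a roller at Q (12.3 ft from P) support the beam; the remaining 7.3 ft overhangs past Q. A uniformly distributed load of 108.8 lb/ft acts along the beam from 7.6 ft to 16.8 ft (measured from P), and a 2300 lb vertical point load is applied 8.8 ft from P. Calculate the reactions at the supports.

P_x = 0, P_y = 662.6 lb, Q_y = 2638 lb

Resultant of the distributed load: 108.8 × 9.2 = 1000.96 lb at 12.2 ft from P.
Taking moments about P: Q_y·12.3 − (108.8·9.2)·12.2 − 2300·8.8 = 0 → Q_y = 32451.712/12.3 = 2638.35 ≈ 2638 lb.
ΣF_y = 0: P_y + 2638.35 − 108.8·9.2 − 2300 = 0 → P_y = 662.6 lb.
ΣF_x = 0: no horizontal applied forces, so P_x = 0.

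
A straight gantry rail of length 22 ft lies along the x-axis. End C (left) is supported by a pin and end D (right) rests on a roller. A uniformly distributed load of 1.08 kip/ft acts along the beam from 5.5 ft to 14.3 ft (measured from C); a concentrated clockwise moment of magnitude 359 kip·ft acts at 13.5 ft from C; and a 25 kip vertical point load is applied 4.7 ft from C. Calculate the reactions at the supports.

Resultant of the distributed load: 1.08 × 8.8 = 9.504 kip at 9.9 ft from C.
ΣM about C: D_y·22 − (1.08·8.8)·9.9 − 359 − 25·4.7 = 0 → D_y = 570.5896/22 = 25.9359 ≈ 25.94 kip.
ΣF_y = 0: C_y + 25.9359 − 1.08·8.8 − 25 = 0 → C_y = 8.568 kip.
ΣF_x = 0: no horizontal applied forces, so C_x = 0.

C_x = 0, C_y = 8.568 kip, D_y = 25.94 kip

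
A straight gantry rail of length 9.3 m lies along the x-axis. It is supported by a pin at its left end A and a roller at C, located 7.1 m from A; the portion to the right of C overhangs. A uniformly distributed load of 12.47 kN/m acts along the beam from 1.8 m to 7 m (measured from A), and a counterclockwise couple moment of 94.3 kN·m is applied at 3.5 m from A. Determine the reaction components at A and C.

A_x = 0, A_y = 37.94 kN, C_y = 26.90 kN

Resultant of the distributed load: 12.47 × 5.2 = 64.844 kN at 4.4 m from A.
Moments about A: C_y·7.1 − (12.47·5.2)·4.4 + 94.3 = 0 → C_y = 191.0136/7.1 = 26.9033 ≈ 26.90 kN.
ΣF_y = 0: A_y + 26.9033 − 12.47·5.2 = 0 → A_y = 37.94 kN.
ΣF_x = 0: no horizontal applied forces, so A_x = 0.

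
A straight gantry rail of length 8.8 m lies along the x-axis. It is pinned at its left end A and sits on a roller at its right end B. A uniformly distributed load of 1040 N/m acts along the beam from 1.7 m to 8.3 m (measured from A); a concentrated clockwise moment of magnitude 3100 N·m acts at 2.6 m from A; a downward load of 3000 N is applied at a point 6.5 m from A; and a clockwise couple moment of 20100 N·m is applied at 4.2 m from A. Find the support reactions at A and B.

Resultant of the distributed load: 1040 × 6.6 = 6864 N at 5 m from A.
Moments about A: B_y·8.8 − (1040·6.6)·5 − 3100 − 3000·6.5 − 20100 = 0 → B_y = 77020/8.8 = 8752.27 ≈ 8752 N.
ΣF_y = 0: A_y + 8752.27 − 1040·6.6 − 3000 = 0 → A_y = 1112 N.
ΣF_x = 0: no horizontal applied forces, so A_x = 0.

A_x = 0, A_y = 1112 N, B_y = 8752 N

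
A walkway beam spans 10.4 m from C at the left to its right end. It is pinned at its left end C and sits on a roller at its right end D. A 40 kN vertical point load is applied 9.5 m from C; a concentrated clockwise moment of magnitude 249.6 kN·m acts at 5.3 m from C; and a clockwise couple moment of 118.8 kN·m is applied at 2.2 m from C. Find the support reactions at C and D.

C_x = 0, C_y = -31.96 kN, D_y = 71.96 kN

Taking moments about C: D_y·10.4 − 40·9.5 − 249.6 − 118.8 = 0 → D_y = 748.4/10.4 = 71.9615 ≈ 71.96 kN.
ΣF_y = 0: C_y + 71.9615 − 40 = 0 → C_y = -31.96 kN.
ΣF_x = 0: no horizontal applied forces, so C_x = 0.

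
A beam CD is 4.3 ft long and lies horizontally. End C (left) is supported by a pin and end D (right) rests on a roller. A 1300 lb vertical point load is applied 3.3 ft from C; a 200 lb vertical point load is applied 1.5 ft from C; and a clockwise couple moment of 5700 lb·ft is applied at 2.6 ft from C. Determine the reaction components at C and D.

C_x = 0, C_y = -893.0 lb, D_y = 2393 lb

Taking moments about C: D_y·4.3 − 1300·3.3 − 200·1.5 − 5700 = 0 → D_y = 10290/4.3 = 2393.02 ≈ 2393 lb.
ΣF_y = 0: C_y + 2393.02 − 1300 − 200 = 0 → C_y = -893.0 lb.
ΣF_x = 0: no horizontal applied forces, so C_x = 0.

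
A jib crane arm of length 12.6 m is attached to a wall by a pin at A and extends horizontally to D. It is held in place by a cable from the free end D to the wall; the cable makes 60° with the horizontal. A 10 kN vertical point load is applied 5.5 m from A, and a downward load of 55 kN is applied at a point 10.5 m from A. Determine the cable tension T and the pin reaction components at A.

ΣM about A: T·sin60°·12.6 − 10·5.5 − 55·10.5 = 0 → T = 632.5/(12.6·0.866025) = 57.9642 ≈ 57.96 kN.
ΣF_x = 0: A_x − T·cos60° = 0 → A_x = 57.9642 × 0.5 = 28.98 kN.
ΣF_y = 0: A_y + T·sin60° − 10 − 55 = 0 → A_y = 65 − 57.9642 × 0.866025 = 14.80 kN.

T = 57.96 kN, A_x = 28.98 kN, A_y = 14.80 kN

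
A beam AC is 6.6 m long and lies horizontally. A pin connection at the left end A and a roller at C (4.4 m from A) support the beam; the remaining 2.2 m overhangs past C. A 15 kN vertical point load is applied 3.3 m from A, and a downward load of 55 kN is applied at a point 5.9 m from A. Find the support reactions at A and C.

ΣM about A: C_y·4.4 − 15·3.3 − 55·5.9 = 0 → C_y = 374/4.4 = 85.00 kN.
ΣF_y = 0: A_y + 85 − 15 − 55 = 0 → A_y = -15.00 kN.
ΣF_x = 0: no horizontal applied forces, so A_x = 0.

A_x = 0, A_y = -15.00 kN, C_y = 85.00 kN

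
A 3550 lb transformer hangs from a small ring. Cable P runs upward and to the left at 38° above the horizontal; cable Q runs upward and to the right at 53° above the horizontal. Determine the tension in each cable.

ΣF_x = 0: −T_P·cos38° + T_Q·cos53° = 0 → T_Q = 1.30939·T_P.
ΣF_y = 0: T_P·sin38° + T_Q·sin53° = 3550.
Substitute: T_P·(0.615661 + 1.30939·0.798636) = 3550 → T_P = 2136.77 ≈ 2137 lb.
Then T_Q = 1.30939 × 2136.77 = 2798 lb.

T_P = 2137 lb, T_Q = 2798 lb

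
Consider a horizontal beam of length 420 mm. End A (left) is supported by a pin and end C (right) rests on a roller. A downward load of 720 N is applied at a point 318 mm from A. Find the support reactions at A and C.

A_x = 0, A_y = 174.9 N, C_y = 545.1 N

Moments about A: C_y·420 − 720·318 = 0 → C_y = 228960/420 = 545.143 ≈ 545.1 N.
ΣF_y = 0: A_y + 545.143 − 720 = 0 → A_y = 174.9 N.
ΣF_x = 0: no horizontal applied forces, so A_x = 0.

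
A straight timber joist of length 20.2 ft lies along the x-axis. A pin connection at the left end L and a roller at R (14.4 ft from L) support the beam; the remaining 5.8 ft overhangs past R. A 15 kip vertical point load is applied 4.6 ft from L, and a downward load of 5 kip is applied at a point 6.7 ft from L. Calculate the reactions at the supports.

Taking moments about L: R_y·14.4 − 15·4.6 − 5·6.7 = 0 → R_y = 102.5/14.4 = 7.11806 ≈ 7.118 kip.
ΣF_y = 0: L_y + 7.11806 − 15 − 5 = 0 → L_y = 12.88 kip.
ΣF_x = 0: no horizontal applied forces, so L_x = 0.

L_x = 0, L_y = 12.88 kip, R_y = 7.118 kip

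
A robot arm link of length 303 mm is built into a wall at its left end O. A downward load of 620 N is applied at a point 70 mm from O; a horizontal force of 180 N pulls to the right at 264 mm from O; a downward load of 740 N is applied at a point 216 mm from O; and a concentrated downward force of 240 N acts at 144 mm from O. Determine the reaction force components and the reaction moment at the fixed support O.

O_x = -180.0 N, O_y = 1600 N, M_O = 237800 N·mm

ΣF_x = 0: O_x + 180 = 0 → O_x = -180.0 N.
ΣF_y = 0: O_y − 620 − 740 − 240 = 0 → O_y = 1600 N.
ΣM about O: M_O − 620·70 − 740·216 − 240·144 = 0 → M_O = 237800 N·mm.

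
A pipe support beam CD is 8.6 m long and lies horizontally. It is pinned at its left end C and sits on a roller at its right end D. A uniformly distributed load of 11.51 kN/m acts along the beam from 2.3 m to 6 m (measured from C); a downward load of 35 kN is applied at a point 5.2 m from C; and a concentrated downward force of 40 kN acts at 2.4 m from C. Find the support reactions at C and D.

Resultant of the distributed load: 11.51 × 3.7 = 42.587 kN at 4.15 m from C.
ΣM about C: D_y·8.6 − (11.51·3.7)·4.15 − 35·5.2 − 40·2.4 = 0 → D_y = 454.73605/8.6 = 52.8763 ≈ 52.88 kN.
ΣF_y = 0: C_y + 52.8763 − 11.51·3.7 − 35 − 40 = 0 → C_y = 64.71 kN.
ΣF_x = 0: no horizontal applied forces, so C_x = 0.

C_x = 0, C_y = 64.71 kN, D_y = 52.88 kN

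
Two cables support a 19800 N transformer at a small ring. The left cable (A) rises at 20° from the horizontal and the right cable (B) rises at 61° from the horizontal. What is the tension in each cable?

ΣF_x = 0: −T_A·cos20° + T_B·cos61° = 0 → T_B = 1.93827·T_A.
ΣF_y = 0: T_A·sin20° + T_B·sin61° = 19800.
Substitute: T_A·(0.34202 + 1.93827·0.87462) = 19800 → T_A = 9718.89 ≈ 9719 N.
Then T_B = 1.93827 × 9718.89 = 18840 N.

T_A = 9719 N, T_B = 18840 N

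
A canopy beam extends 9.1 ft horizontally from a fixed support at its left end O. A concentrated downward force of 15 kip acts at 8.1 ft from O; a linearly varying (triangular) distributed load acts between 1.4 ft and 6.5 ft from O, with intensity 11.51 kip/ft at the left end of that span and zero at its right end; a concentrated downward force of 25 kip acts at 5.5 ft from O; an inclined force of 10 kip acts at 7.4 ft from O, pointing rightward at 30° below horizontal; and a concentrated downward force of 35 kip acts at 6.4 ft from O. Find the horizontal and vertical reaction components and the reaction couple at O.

O_x = -8.660 kip, O_y = 109.4 kip, M_O = 611.0 kip·ft

Resultant of the triangular load: ½ × 11.51 × 5.1 = 29.3505 kip, acting at 3.1 ft from O (one-third of the span from the peak).
ΣF_x = 0: O_x + 10·cos30° = 0 → O_x = -8.660 kip.
ΣF_y = 0: O_y − 15 − ½·11.51·5.1 − 25 − 10·sin30° − 35 = 0 → O_y = 109.4 kip.
ΣM about O: M_O − 15·8.1 − (½·11.51·5.1)·3.1 − 25·5.5 − 10·sin30°·7.4 − 35·6.4 = 0 → M_O = 611.0 kip·ft.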